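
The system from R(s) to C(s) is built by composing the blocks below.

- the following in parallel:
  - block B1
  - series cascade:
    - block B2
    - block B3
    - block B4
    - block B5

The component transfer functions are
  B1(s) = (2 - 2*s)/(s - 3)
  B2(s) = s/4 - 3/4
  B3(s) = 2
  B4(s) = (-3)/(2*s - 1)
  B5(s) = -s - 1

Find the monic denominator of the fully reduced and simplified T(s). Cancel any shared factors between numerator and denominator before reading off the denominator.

Step 1: series reduction of B2, B3, B4, B5 = (3*s^2 - 6*s - 9)/(4*s - 2)
Step 2: add B1, (B2*B3*B4*B5) (parallel) = (3*s^3 - 23*s^2 + 21*s + 23)/(4*s^2 - 14*s + 6)
The result of step 2 is T(s) in lowest terms. Its denominator has leading coefficient 4; dividing the denominator through by 4 makes it monic.

Final answer: s^2 - 7*s/2 + 3/2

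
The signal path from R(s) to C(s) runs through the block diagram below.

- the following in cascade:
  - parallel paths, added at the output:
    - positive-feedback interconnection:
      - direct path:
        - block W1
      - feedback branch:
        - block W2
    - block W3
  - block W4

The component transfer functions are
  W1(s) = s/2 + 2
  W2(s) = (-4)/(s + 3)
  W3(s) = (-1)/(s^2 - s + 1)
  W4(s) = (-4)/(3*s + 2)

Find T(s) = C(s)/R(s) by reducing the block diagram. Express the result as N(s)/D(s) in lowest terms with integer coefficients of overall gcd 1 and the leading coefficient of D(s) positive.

1. close the feedback loop around W1, W2 = (s^2 + 7*s + 12)/(6*s + 22)
2. combine [W1/(1-W1*W2)], W3 in parallel = (s^4 + 6*s^3 + 6*s^2 - 11*s - 10)/(6*s^3 + 16*s^2 - 16*s + 22)
3. multiply ([W1/(1-W1*W2)]+W3), W4 (series), which is the overall transfer function T(s) = C(s)/R(s) in lowest terms

Answer: (-2*s^4 - 12*s^3 - 12*s^2 + 22*s + 20)/(9*s^4 + 30*s^3 - 8*s^2 + 17*s + 22)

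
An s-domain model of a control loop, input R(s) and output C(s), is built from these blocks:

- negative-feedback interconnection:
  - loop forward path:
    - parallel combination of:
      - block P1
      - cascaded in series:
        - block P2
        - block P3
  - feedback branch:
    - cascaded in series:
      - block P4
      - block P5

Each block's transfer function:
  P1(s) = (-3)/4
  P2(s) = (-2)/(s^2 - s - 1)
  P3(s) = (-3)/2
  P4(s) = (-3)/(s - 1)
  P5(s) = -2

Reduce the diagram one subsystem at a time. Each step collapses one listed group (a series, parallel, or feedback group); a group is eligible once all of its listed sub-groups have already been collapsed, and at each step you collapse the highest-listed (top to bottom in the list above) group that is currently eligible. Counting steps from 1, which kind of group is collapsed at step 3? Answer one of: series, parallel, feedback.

Answer: series

Working:
[1] reduce the series chain P2, P3
[2] combine P1, (P2*P3) in parallel
[3] cascade P4, P5
[4] reduce the feedback loop with forward (P1+(P2*P3)) and return (P4*P5)
At step 3 the group reduced is series.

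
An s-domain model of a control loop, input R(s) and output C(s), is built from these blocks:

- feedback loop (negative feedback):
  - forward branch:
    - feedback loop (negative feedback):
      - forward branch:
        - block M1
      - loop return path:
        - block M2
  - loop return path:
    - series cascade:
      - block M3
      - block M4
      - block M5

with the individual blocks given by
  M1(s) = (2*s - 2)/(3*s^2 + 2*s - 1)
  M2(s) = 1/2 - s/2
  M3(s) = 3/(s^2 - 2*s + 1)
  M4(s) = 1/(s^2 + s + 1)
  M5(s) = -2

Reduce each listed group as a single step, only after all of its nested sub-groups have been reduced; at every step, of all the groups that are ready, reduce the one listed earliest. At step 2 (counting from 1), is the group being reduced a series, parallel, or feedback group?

Step 1. close the feedback loop around M1, M2
Step 2. cascade M3, M4, M5
Step 3. close the feedback loop around [M1/(1+M1*M2)], (M3*M4*M5)
Step 2: series.

Hence the answer: series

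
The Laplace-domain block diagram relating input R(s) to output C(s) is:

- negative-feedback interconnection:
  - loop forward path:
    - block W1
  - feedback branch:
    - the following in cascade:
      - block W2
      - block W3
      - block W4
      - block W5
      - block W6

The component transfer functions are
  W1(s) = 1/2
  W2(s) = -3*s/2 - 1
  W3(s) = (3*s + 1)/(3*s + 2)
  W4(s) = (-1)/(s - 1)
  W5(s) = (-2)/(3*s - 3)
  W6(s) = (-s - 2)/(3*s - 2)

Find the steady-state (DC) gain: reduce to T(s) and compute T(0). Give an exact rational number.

Step 1. cascade W2, W3, W4, W5, W6 gives (3*s^2 + 7*s + 2)/(9*s^3 - 24*s^2 + 21*s - 6)
Step 2. apply the feedback formula to W1, (W2*W3*W4*W5*W6) gives (9*s^3 - 24*s^2 + 21*s - 6)/(18*s^3 - 45*s^2 + 49*s - 10)
That last expression is T(s); at s = 0 only the constant terms survive, so T(0) = -6/(-10) = 3/5.

Answer: 3/5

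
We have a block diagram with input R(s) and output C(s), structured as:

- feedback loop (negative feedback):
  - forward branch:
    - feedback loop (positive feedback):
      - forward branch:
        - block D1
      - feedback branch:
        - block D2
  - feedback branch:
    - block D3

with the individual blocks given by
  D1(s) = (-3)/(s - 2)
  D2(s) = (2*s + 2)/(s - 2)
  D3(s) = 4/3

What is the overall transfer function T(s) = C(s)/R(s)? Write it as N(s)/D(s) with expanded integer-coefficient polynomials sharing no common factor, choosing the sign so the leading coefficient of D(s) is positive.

Step 1. reduce the feedback loop with forward D1 and return D2 -> (6 - 3*s)/(s^2 + 2*s + 10)
Step 2. collapse the loop ([D1/(1-D1*D2)] forward, D3 return): this yields T(s), and no further normalization is needed

Final answer: (6 - 3*s)/(s^2 - 2*s + 18)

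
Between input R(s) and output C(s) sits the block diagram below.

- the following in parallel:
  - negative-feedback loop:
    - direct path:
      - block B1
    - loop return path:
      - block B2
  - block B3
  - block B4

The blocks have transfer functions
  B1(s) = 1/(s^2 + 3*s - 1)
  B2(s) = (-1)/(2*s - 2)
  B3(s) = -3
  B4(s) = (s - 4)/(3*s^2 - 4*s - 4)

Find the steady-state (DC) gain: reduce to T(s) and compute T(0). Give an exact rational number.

Answer: -4

Working:
[1] reduce the feedback loop with forward B1 and return B2: (2*s - 2)/(2*s^3 + 4*s^2 - 8*s + 1)
[2] parallel reduction of [B1/(1+B1*B2)], B3, B4: (-18*s^5 - 10*s^4 + 146*s^3 - 95*s^2 - 51*s + 16)/(6*s^5 + 4*s^4 - 48*s^3 + 19*s^2 + 28*s - 4)
Step 2 gives the overall T(s). Then T(0) = 16/(-4) = -4.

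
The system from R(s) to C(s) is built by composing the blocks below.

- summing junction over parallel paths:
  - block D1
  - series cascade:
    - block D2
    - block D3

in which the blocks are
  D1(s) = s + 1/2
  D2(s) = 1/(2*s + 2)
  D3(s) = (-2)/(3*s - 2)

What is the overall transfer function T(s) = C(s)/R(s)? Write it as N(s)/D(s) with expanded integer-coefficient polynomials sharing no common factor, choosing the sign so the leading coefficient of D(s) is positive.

First reduce the diagram to T(s).

Step 1 - combine D2, D3 in series -> (-1)/(3*s^2 + s - 2)
Step 2 - add D1, (D2*D3) (parallel), giving the overall T(s)

Answer: (6*s^3 + 5*s^2 - 3*s - 4)/(6*s^2 + 2*s - 4)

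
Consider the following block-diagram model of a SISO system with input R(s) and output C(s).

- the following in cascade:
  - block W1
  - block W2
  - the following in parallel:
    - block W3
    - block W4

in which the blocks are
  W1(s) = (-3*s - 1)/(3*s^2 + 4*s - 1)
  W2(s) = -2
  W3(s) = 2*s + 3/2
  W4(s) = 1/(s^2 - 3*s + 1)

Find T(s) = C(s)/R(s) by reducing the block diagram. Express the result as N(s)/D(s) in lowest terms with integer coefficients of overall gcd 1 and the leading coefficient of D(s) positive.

[1] add W3, W4 (parallel) gives (4*s^3 - 9*s^2 - 5*s + 5)/(2*s^2 - 6*s + 2)
[2] cascade W1, W2, (W3+W4) - this is the overall T(s), already in the required normalized form

Hence the answer: (12*s^4 - 23*s^3 - 24*s^2 + 10*s + 5)/(3*s^4 - 5*s^3 - 10*s^2 + 7*s - 1)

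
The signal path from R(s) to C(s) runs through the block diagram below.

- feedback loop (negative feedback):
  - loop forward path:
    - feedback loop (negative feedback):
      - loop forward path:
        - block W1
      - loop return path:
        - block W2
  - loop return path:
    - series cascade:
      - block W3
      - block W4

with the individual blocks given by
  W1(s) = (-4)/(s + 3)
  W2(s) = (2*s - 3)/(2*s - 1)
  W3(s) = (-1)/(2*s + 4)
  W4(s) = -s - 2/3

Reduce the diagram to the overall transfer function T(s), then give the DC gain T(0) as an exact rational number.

Step 1. apply the feedback formula to W1, W2, giving (4 - 8*s)/(2*s^2 - 3*s + 9)
Step 2. combine W3, W4 in series, giving (3*s + 2)/(6*s + 12)
Step 3. feedback reduction of [W1/(1+W1*W2)], (W3*W4), giving (-24*s^2 - 36*s + 24)/(6*s^3 - 9*s^2 + 7*s + 58)
Step 3 gives the overall T(s). Then T(0) = 24/58 = 12/29.

Final answer: 12/29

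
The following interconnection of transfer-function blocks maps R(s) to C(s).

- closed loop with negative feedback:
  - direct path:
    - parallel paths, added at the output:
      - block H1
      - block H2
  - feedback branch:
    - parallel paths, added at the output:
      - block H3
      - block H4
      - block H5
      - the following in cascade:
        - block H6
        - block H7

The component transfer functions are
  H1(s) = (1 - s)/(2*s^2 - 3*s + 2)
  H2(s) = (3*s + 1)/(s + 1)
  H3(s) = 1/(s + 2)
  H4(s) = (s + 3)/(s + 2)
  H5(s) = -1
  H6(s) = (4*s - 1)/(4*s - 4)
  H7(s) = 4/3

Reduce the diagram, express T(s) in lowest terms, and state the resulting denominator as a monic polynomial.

First reduce the diagram to T(s).

1. add H1, H2 (parallel) -> (6*s^3 - 8*s^2 + 3*s + 3)/(2*s^3 - s^2 - s + 2)
2. multiply H6, H7 (series) -> (4*s - 1)/(3*s - 3)
3. reduce the parallel group H3, H4, H5, (H6*H7) -> (4*s^2 + 13*s - 8)/(3*s^2 + 3*s - 6)
4. feedback reduction of (H1+H2), (H3+H4+H5+(H6*H7)) -> (18*s^5 - 6*s^4 - 51*s^3 + 66*s^2 - 9*s - 18)/(30*s^5 + 49*s^4 - 158*s^3 + 124*s^2 + 27*s - 36)
T(s) is the step-4 result (common factors already cancelled). Leading coefficient of the denominator: 30. Divide through by 30 for the monic polynomial.

Answer: s^5 + 49*s^4/30 - 79*s^3/15 + 62*s^2/15 + 9*s/10 - 6/5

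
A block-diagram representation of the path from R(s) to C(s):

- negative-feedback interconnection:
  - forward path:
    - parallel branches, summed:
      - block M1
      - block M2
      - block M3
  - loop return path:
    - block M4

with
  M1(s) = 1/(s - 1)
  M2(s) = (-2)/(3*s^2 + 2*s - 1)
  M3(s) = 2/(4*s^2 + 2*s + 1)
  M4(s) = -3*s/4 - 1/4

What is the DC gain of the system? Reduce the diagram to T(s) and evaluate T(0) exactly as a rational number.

First reduce the diagram to T(s).

[1] sum the parallel branches M1, M2, M3 = (12*s^4 + 12*s^3 + 5*s^2 - 4*s + 3)/(12*s^5 + 2*s^4 - 11*s^3 - 3*s^2 - s + 1)
[2] reduce the feedback loop with forward (M1+M2+M3) and return M4 = (48*s^4 + 48*s^3 + 20*s^2 - 16*s + 12)/(12*s^5 - 40*s^4 - 71*s^3 - 5*s^2 - 9*s + 1)
That last expression is T(s); at s = 0 only the constant terms survive, so T(0) = 12/1 = 12.

Answer: 12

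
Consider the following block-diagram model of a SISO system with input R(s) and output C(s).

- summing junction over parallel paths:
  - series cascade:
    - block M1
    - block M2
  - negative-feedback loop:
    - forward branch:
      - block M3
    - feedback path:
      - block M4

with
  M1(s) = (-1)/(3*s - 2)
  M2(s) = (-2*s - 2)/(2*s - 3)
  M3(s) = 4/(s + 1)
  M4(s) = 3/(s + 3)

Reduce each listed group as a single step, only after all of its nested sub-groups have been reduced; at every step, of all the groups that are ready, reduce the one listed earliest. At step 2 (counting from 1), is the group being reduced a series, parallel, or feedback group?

Reducing step by step:

Step 1 - series reduction of M1, M2
Step 2 - feedback reduction of M3, M4
Step 3 - combine (M1*M2), [M3/(1+M3*M4)] in parallel
So the answer for step 2 is feedback.

Answer: feedback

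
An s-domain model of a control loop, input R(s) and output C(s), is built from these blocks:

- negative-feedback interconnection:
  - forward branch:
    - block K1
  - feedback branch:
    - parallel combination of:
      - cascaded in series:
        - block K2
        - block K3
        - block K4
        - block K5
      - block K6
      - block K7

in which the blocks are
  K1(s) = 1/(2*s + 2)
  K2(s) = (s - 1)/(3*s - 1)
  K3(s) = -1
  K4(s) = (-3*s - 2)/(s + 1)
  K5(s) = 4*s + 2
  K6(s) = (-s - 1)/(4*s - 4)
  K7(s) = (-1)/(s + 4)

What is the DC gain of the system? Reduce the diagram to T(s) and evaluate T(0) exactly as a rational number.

Step 1: series reduction of K2, K3, K4, K5 = (12*s^3 + 2*s^2 - 10*s - 4)/(3*s^2 + 2*s - 1)
Step 2: add (K2*K3*K4*K5), K6, K7 (parallel) = (48*s^5 + 149*s^4 - 237*s^3 - 185*s^2 + 121*s + 64)/(12*s^4 + 44*s^3 - 28*s^2 - 44*s + 16)
Step 3: apply the feedback formula to K1, ((K2*K3*K4*K5)+K6+K7) = (12*s^4 + 44*s^3 - 28*s^2 - 44*s + 16)/(72*s^5 + 261*s^4 - 205*s^3 - 329*s^2 + 65*s + 96)
Step 3 gives the overall T(s). Then T(0) = 16/96 = 1/6.

Final answer: 1/6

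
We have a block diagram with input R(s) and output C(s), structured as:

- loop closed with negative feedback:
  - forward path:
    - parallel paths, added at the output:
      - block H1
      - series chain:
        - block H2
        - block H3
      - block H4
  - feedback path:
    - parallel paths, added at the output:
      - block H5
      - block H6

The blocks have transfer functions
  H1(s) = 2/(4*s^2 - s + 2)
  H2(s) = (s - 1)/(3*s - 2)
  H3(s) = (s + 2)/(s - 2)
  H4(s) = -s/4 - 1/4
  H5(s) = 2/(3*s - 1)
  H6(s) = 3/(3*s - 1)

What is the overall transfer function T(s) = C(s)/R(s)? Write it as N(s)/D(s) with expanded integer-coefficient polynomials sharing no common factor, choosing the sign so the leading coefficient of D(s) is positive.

[1] series reduction of H2, H3 = (s^2 + s - 2)/(3*s^2 - 8*s + 4)
[2] parallel reduction of H1, (H2*H3), H4 = (-12*s^5 + 39*s^4 + 17*s^3 - 14*s^2 - 36*s + 8)/(48*s^4 - 140*s^3 + 120*s^2 - 80*s + 32)
[3] parallel reduction of H5, H6 = 5/(3*s - 1)
[4] close the feedback loop around (H1+(H2*H3)+H4), (H5+H6), giving the overall T(s)

Therefore the answer is (-36*s^6 + 129*s^5 + 12*s^4 - 59*s^3 - 94*s^2 + 60*s - 8)/(84*s^5 - 273*s^4 + 585*s^3 - 430*s^2 - 4*s + 8).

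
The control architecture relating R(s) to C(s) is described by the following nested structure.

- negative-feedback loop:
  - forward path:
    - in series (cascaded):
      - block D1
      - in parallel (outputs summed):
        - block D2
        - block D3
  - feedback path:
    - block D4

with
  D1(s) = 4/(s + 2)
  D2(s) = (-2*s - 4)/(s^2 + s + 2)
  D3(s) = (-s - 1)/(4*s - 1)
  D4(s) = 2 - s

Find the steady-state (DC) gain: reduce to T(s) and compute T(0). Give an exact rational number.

1. add D2, D3 (parallel) gives (-s^3 - 10*s^2 - 17*s + 2)/(4*s^3 + 3*s^2 + 7*s - 2)
2. combine D1, (D2+D3) in series gives (-4*s^3 - 40*s^2 - 68*s + 8)/(4*s^4 + 11*s^3 + 13*s^2 + 12*s - 4)
3. close the feedback loop around (D1*(D2+D3)), D4 gives (-4*s^3 - 40*s^2 - 68*s + 8)/(8*s^4 + 43*s^3 + s^2 - 132*s + 12)
DC gain: substitute s = 0 into T(s) from step 3: T(0) = 8/12 = 2/3.

Therefore the answer is 2/3.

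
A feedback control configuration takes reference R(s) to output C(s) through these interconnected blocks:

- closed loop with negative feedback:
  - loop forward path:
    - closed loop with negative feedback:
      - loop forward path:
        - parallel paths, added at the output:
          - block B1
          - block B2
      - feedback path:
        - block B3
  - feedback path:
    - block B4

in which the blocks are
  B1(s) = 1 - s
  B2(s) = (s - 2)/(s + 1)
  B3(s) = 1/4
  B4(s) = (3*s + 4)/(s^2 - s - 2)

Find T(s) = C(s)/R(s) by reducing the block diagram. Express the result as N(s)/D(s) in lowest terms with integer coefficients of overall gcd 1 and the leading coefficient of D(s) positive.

The answer is (4*s^4 - 8*s^3 + 4*s - 8)/(s^4 + 6*s^3 + 4*s^2 + 9*s + 22).

Reasoning:
1. sum the parallel branches B1, B2: (-s^2 + s - 1)/(s + 1)
2. reduce the feedback loop with forward (B1+B2) and return B3: (4*s^2 - 4*s + 4)/(s^2 - 5*s - 3)
3. collapse the loop ([(B1+B2)/(1+(B1+B2)*B3)] forward, B4 return): this yields T(s), and no further normalization is needed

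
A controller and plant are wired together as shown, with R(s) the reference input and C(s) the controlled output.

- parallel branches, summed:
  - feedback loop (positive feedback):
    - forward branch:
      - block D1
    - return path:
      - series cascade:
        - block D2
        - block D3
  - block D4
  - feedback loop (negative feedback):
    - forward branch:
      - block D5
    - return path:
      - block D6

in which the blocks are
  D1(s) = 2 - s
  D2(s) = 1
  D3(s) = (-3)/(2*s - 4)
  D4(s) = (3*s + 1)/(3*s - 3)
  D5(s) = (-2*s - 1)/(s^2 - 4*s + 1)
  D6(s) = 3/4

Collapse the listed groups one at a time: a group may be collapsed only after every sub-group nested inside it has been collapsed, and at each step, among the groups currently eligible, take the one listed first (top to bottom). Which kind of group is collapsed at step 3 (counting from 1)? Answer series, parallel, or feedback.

The answer is feedback.

Reasoning:
[1] series reduction of D2, D3
[2] apply the feedback formula to D1, (D2*D3)
[3] collapse the loop (D5 forward, D6 return)
[4] reduce the parallel group [D1/(1-D1*(D2*D3))], D4, [D5/(1+D5*D6)]
At step 3 the group reduced is feedback.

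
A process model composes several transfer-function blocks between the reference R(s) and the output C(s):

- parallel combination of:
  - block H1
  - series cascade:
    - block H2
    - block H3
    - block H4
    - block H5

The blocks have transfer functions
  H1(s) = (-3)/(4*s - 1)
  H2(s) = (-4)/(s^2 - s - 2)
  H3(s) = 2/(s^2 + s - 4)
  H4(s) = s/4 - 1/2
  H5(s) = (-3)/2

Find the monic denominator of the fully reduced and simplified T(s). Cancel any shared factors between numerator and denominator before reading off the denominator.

Step 1 - reduce the series chain H2, H3, H4, H5 -> 3/(s^3 + 2*s^2 - 3*s - 4)
Step 2 - sum the parallel branches H1, (H2*H3*H4*H5) -> (-3*s^3 - 6*s^2 + 21*s + 9)/(4*s^4 + 7*s^3 - 14*s^2 - 13*s + 4)
T(s) is the step-2 result (common factors already cancelled). Leading coefficient of the denominator: 4. Divide through by 4 for the monic polynomial.

Final answer: s^4 + 7*s^3/4 - 7*s^2/2 - 13*s/4 + 1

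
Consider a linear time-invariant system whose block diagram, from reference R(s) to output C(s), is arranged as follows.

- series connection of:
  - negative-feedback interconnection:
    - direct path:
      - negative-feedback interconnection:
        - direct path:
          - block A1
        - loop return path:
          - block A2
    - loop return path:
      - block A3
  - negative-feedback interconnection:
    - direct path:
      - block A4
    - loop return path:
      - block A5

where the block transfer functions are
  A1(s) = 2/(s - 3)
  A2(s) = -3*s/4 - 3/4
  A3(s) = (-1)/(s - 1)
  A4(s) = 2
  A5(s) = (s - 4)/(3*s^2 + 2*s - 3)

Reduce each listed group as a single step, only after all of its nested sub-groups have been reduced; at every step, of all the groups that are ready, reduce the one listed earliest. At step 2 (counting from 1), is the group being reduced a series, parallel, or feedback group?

The answer is feedback.

Reasoning:
Step 1: feedback reduction of A1, A2
Step 2: apply the feedback formula to [A1/(1+A1*A2)], A3
Step 3: reduce the feedback loop with forward A4 and return A5
Step 4: multiply [[A1/(1+A1*A2)]/(1+[A1/(1+A1*A2)]*A3)], [A4/(1+A4*A5)] (series)
Step 2 collapses a feedback group.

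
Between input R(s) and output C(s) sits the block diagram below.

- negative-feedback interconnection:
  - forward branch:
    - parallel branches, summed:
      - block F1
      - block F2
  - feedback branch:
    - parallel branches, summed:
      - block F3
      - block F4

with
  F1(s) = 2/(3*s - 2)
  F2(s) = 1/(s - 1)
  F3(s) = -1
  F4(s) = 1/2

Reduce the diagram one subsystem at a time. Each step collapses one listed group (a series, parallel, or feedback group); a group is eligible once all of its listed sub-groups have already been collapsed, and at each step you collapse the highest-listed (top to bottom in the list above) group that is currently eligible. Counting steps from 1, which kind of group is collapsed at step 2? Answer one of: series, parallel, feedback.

Step 1: reduce the parallel group F1, F2
Step 2: add F3, F4 (parallel)
Step 3: close the feedback loop around (F1+F2), (F3+F4)
So the answer for step 2 is parallel.

Hence the answer: parallel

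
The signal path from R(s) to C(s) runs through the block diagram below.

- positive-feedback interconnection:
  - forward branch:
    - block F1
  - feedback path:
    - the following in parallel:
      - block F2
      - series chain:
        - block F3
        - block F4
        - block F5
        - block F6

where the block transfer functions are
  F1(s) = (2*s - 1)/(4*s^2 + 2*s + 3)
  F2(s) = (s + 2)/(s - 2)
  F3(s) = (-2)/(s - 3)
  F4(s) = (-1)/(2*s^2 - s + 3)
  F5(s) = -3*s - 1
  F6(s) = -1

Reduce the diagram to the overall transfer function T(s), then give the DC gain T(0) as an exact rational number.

First reduce the diagram to T(s).

1. multiply F3, F4, F5, F6 (series) = (6*s + 2)/(2*s^3 - 7*s^2 + 6*s - 9)
2. add F2, (F3*F4*F5*F6) (parallel) = (2*s^4 - 3*s^3 - 2*s^2 - 7*s - 22)/(2*s^4 - 11*s^3 + 20*s^2 - 21*s + 18)
3. apply the feedback formula to F1, (F2+(F3*F4*F5*F6)) = (4*s^5 - 24*s^4 + 51*s^3 - 62*s^2 + 57*s - 18)/(8*s^6 - 44*s^5 + 72*s^4 - 76*s^3 + 102*s^2 + 10*s + 32)
DC gain: substitute s = 0 into T(s) from step 3: T(0) = -18/32 = -9/16.

Answer: -9/16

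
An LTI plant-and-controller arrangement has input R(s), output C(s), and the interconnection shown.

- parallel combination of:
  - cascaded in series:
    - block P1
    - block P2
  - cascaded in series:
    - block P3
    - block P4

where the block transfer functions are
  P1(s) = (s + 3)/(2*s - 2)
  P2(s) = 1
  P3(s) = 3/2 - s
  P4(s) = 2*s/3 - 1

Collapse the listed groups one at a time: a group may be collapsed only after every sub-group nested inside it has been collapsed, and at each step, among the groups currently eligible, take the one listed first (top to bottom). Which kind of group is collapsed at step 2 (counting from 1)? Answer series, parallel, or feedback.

Step 1 - combine P1, P2 in series
Step 2 - cascade P3, P4
Step 3 - reduce the parallel group (P1*P2), (P3*P4)
Step 2 collapses a series group.

Hence the answer: series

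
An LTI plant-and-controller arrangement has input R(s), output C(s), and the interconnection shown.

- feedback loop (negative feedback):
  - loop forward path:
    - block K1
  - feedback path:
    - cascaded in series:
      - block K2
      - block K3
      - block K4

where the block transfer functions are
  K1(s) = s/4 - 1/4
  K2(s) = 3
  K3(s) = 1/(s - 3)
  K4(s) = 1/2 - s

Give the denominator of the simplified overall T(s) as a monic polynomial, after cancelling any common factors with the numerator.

Answer: s^2 - 17*s/6 + 9/2

Working:
[1] combine K2, K3, K4 in series; result (3 - 6*s)/(2*s - 6)
[2] collapse the loop (K1 forward, (K2*K3*K4) return); result (-2*s^2 + 8*s - 6)/(6*s^2 - 17*s + 27)
The result of step 2 is T(s) in lowest terms. Its denominator has leading coefficient 6; dividing the denominator through by 6 makes it monic.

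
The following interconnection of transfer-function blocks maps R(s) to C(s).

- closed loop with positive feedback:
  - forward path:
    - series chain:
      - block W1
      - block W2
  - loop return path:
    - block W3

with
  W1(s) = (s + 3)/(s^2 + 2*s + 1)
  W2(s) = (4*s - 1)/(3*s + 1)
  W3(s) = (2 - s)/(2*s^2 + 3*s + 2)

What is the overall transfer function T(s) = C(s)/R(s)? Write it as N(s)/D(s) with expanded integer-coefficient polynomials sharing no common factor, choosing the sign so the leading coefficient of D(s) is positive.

Reducing step by step:

1. cascade W1, W2 -> (4*s^2 + 11*s - 3)/(3*s^3 + 7*s^2 + 5*s + 1)
2. close the feedback loop around (W1*W2), W3, giving the overall T(s)

Answer: (8*s^4 + 34*s^3 + 35*s^2 + 13*s - 6)/(6*s^5 + 23*s^4 + 41*s^3 + 34*s^2 - 12*s + 8)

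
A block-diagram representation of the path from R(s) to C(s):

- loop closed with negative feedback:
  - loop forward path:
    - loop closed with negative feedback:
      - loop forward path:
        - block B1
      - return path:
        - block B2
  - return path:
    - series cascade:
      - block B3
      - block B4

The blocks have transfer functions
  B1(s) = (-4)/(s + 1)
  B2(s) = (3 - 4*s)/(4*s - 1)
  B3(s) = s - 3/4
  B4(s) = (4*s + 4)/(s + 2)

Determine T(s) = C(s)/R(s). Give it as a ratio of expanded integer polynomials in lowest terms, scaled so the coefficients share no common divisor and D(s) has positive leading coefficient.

1. reduce the feedback loop with forward B1 and return B2 -> (4 - 16*s)/(4*s^2 + 19*s - 13)
2. multiply B3, B4 (series) -> (4*s^2 + s - 3)/(s + 2)
3. collapse the loop ([B1/(1+B1*B2)] forward, (B3*B4) return) - this is the overall T(s), already in the required normalized form

Therefore the answer is (16*s^2 + 28*s - 8)/(60*s^3 - 27*s^2 - 77*s + 38).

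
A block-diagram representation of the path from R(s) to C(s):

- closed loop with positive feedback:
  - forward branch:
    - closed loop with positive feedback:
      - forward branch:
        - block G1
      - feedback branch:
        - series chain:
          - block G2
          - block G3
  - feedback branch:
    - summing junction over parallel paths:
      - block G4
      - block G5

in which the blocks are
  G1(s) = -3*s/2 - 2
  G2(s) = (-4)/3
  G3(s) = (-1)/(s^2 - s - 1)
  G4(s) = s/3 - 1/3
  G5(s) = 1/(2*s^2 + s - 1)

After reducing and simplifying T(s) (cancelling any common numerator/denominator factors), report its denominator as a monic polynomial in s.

First reduce the diagram to T(s).

[1] series reduction of G2, G3 gives 4/(3*s^2 - 3*s - 3)
[2] feedback reduction of G1, (G2*G3) gives (-9*s^3 - 3*s^2 + 21*s + 12)/(6*s^2 + 6*s + 10)
[3] parallel reduction of G4, G5 gives (2*s^3 - s^2 - 2*s + 4)/(6*s^2 + 3*s - 3)
[4] reduce the feedback loop with forward [G1/(1-G1*(G2*G3))] and return (G4+G5) gives (-18*s^5 - 15*s^4 + 48*s^3 + 48*s^2 - 9*s - 12)/(6*s^6 - s^5 - 9*s^4 + 27*s^3 + 42*s^2 - 16*s - 26)
The result of step 4 is T(s) in lowest terms. Its denominator has leading coefficient 6; dividing the denominator through by 6 makes it monic.

Answer: s^6 - s^5/6 - 3*s^4/2 + 9*s^3/2 + 7*s^2 - 8*s/3 - 13/3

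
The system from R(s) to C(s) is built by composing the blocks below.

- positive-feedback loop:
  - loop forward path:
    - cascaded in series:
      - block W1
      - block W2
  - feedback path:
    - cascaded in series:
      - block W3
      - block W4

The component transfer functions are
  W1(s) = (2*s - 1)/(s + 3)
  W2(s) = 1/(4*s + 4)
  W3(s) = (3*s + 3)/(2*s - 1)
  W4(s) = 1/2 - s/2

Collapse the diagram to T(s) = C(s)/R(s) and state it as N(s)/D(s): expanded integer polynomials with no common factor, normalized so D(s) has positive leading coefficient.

Step 1: cascade W1, W2 gives (2*s - 1)/(4*s^2 + 16*s + 12)
Step 2: combine W3, W4 in series gives (3 - 3*s^2)/(4*s - 2)
Step 3: collapse the loop ((W1*W2) forward, (W3*W4) return) - this is the overall T(s), already in the required normalized form

Answer: (4*s - 2)/(11*s^2 + 32*s + 21)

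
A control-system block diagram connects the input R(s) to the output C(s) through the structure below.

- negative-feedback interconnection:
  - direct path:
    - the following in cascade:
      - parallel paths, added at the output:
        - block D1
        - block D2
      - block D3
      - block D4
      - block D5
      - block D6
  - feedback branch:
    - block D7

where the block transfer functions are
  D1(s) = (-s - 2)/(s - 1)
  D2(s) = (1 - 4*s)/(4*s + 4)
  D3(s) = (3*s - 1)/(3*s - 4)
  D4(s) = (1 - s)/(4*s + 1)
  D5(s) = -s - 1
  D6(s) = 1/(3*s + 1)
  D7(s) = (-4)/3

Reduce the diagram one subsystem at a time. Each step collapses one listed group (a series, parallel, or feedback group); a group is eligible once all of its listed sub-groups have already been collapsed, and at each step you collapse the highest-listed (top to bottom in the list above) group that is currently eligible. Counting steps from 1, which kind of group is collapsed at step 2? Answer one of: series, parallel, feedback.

Reducing step by step:

Step 1: add D1, D2 (parallel)
Step 2: combine (D1+D2), D3, D4, D5, D6 in series
Step 3: reduce the feedback loop with forward ((D1+D2)*D3*D4*D5*D6) and return D7
Step 2 collapses a series group.

Answer: series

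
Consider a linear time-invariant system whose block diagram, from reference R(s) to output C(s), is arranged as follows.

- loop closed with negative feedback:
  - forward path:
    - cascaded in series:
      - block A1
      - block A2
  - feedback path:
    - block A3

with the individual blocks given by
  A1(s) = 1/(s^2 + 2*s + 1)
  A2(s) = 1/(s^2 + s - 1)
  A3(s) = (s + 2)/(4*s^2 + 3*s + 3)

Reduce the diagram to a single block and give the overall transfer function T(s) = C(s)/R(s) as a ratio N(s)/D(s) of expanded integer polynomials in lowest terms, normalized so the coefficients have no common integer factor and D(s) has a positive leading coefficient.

Reducing step by step:

Step 1 - series reduction of A1, A2; result 1/(s^4 + 3*s^3 + 2*s^2 - s - 1)
Step 2 - close the feedback loop around (A1*A2), A3, giving the overall T(s)

Answer: (4*s^2 + 3*s + 3)/(4*s^6 + 15*s^5 + 20*s^4 + 11*s^3 - s^2 - 5*s - 1)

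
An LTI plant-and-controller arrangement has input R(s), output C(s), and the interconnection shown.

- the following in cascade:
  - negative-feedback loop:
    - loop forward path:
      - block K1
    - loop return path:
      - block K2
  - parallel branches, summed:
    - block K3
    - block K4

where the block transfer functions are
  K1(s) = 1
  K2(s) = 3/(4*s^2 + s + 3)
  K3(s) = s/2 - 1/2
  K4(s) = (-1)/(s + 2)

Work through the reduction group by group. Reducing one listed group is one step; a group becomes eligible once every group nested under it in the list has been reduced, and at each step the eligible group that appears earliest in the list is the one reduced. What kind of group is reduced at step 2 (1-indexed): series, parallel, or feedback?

Step 1: feedback reduction of K1, K2
Step 2: reduce the parallel group K3, K4
Step 3: reduce the series chain [K1/(1+K1*K2)], (K3+K4)
So the answer for step 2 is parallel.

Hence the answer: parallel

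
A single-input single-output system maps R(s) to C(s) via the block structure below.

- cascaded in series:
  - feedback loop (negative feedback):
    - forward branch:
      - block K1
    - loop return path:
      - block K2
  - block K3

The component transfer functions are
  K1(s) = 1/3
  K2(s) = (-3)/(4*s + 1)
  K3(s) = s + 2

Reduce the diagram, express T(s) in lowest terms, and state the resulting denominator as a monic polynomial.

Step 1: feedback reduction of K1, K2 gives (4*s + 1)/(12*s)
Step 2: reduce the series chain [K1/(1+K1*K2)], K3 gives (4*s^2 + 9*s + 2)/(12*s)
That last expression is T(s), already simplified. Scaling its denominator by 1/12 (the reciprocal of the leading coefficient) yields the monic denominator.

Answer: s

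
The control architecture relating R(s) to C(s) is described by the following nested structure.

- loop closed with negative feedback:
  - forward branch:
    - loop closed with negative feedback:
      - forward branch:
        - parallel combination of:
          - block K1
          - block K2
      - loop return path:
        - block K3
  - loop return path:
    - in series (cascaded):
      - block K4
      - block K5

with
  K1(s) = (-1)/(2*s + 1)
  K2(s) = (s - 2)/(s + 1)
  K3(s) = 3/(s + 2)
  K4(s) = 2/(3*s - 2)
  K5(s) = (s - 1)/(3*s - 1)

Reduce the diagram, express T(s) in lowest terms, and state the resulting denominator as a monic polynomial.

The answer is s^5 + 103*s^4/18 - 9*s^3 - 7*s^2/9 + 7*s/2 - 1/9.

Reasoning:
1. parallel reduction of K1, K2, giving (2*s^2 - 4*s - 3)/(2*s^2 + 3*s + 1)
2. collapse the loop ((K1+K2) forward, K3 return), giving (2*s^3 - 11*s - 6)/(2*s^3 + 13*s^2 - 5*s - 7)
3. combine K4, K5 in series, giving (2*s - 2)/(9*s^2 - 9*s + 2)
4. close the feedback loop around [(K1+K2)/(1+(K1+K2)*K3)], (K4*K5), giving (18*s^5 - 18*s^4 - 95*s^3 + 45*s^2 + 32*s - 12)/(18*s^5 + 103*s^4 - 162*s^3 - 14*s^2 + 63*s - 2)
The result of step 4 is T(s) in lowest terms. Its denominator has leading coefficient 18; dividing the denominator through by 18 makes it monic.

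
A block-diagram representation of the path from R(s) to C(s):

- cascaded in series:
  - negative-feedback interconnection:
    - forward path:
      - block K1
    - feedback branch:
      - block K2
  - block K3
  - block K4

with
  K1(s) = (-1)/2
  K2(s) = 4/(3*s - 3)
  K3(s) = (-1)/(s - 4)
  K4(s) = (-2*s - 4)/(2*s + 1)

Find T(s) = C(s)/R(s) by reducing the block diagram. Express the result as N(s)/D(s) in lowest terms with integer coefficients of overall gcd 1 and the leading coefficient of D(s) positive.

1. reduce the feedback loop with forward K1 and return K2 gives (3 - 3*s)/(6*s - 10)
2. multiply [K1/(1+K1*K2)], K3, K4 (series); the result is T(s) itself (integer coefficients, no common factor, positive leading denominator coefficient)

Answer: (-3*s^2 - 3*s + 6)/(6*s^3 - 31*s^2 + 23*s + 20)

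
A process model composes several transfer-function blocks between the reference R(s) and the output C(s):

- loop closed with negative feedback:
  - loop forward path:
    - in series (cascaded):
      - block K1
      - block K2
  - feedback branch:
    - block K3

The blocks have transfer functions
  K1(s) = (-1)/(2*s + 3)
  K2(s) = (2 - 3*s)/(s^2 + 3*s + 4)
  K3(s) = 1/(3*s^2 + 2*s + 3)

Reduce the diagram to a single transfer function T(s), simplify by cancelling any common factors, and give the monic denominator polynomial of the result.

[1] series reduction of K1, K2 gives (3*s - 2)/(2*s^3 + 9*s^2 + 17*s + 12)
[2] close the feedback loop around (K1*K2), K3 gives (9*s^3 + 5*s - 6)/(6*s^5 + 31*s^4 + 75*s^3 + 97*s^2 + 78*s + 34)
No further cancellation is possible in the step-2 result, so that is T(s). Its denominator becomes monic after dividing by the leading coefficient 6.

Answer: s^5 + 31*s^4/6 + 25*s^3/2 + 97*s^2/6 + 13*s + 17/3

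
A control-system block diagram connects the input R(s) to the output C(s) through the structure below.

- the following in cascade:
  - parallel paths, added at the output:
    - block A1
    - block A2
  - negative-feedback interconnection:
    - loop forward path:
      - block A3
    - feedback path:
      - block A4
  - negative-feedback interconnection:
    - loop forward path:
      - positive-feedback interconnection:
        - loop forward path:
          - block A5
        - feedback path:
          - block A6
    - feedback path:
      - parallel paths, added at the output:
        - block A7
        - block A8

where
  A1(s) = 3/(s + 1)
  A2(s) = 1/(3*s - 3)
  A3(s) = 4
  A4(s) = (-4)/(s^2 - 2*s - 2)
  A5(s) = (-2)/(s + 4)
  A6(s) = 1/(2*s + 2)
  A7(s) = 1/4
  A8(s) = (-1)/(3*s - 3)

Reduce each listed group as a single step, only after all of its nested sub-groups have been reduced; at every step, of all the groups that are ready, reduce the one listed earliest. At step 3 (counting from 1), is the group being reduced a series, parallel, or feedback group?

1. add A1, A2 (parallel)
2. collapse the loop (A3 forward, A4 return)
3. feedback reduction of A5, A6
4. reduce the parallel group A7, A8
5. feedback reduction of [A5/(1-A5*A6)], (A7+A8)
6. series reduction of (A1+A2), [A3/(1+A3*A4)], [[A5/(1-A5*A6)]/(1+[A5/(1-A5*A6)]*(A7+A8))]
So the answer for step 3 is feedback.

Hence the answer: feedback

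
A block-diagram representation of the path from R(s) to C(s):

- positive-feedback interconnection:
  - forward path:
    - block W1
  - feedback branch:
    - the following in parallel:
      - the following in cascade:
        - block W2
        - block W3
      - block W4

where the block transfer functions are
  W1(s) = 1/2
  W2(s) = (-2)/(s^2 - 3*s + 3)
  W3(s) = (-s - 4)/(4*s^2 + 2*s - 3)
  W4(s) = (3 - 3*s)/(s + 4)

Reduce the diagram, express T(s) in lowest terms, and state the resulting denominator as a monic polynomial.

Step 1. multiply W2, W3 (series): (2*s + 8)/(4*s^4 - 10*s^3 + 3*s^2 + 15*s - 9)
Step 2. parallel reduction of (W2*W3), W4: (-12*s^5 + 42*s^4 - 39*s^3 - 34*s^2 + 88*s + 5)/(4*s^5 + 6*s^4 - 37*s^3 + 27*s^2 + 51*s - 36)
Step 3. collapse the loop (W1 forward, ((W2*W3)+W4) return): (4*s^5 + 6*s^4 - 37*s^3 + 27*s^2 + 51*s - 36)/(20*s^5 - 30*s^4 - 35*s^3 + 88*s^2 + 14*s - 77)
T(s) is the step-3 result (common factors already cancelled). Leading coefficient of the denominator: 20. Divide through by 20 for the monic polynomial.

Hence the answer: s^5 - 3*s^4/2 - 7*s^3/4 + 22*s^2/5 + 7*s/10 - 77/20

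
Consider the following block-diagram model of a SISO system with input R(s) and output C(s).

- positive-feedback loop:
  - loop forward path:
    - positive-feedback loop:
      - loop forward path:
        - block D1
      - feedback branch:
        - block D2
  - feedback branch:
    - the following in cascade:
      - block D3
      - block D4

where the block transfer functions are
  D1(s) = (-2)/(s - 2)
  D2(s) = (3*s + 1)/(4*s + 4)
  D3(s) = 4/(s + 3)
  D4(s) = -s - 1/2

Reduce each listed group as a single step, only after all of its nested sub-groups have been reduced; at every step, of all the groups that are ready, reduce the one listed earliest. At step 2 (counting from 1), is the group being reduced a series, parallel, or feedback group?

Step 1 - close the feedback loop around D1, D2
Step 2 - combine D3, D4 in series
Step 3 - reduce the feedback loop with forward [D1/(1-D1*D2)] and return (D3*D4)
Step 2: series.

Hence the answer: series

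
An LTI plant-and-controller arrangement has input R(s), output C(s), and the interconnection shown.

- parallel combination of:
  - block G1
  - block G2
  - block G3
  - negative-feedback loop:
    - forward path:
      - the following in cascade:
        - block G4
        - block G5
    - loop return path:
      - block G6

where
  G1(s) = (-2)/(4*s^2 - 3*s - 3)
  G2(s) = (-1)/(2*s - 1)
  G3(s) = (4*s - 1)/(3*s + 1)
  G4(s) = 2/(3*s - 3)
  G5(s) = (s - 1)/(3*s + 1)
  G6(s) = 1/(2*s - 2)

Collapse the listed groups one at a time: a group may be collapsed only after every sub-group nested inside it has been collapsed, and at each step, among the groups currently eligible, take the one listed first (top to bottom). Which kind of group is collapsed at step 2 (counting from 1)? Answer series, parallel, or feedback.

(1) cascade G4, G5
(2) apply the feedback formula to (G4*G5), G6
(3) reduce the parallel group G1, G2, G3, [(G4*G5)/(1+(G4*G5)*G6)]
The group at step 2 is a feedback group.

Therefore the answer is feedback.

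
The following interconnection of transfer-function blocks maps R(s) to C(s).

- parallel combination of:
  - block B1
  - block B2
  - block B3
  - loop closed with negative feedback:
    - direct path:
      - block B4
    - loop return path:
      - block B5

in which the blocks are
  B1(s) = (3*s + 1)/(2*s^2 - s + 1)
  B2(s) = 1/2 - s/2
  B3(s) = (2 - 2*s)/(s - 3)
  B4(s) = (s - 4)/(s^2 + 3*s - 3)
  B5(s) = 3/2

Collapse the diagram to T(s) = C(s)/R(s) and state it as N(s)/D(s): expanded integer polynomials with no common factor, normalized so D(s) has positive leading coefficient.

Step 1. feedback reduction of B4, B5; result (2*s - 8)/(2*s^2 + 9*s - 18)
Step 2. reduce the parallel group B1, B2, B3, [B4/(1+B4*B5)] - this is the overall T(s), already in the required normalized form

Therefore the answer is (-4*s^6 - 16*s^5 + 67*s^4 - 49*s^3 - 161*s^2 + 185*s + 138)/(8*s^5 + 8*s^4 - 182*s^3 + 312*s^2 - 198*s + 108).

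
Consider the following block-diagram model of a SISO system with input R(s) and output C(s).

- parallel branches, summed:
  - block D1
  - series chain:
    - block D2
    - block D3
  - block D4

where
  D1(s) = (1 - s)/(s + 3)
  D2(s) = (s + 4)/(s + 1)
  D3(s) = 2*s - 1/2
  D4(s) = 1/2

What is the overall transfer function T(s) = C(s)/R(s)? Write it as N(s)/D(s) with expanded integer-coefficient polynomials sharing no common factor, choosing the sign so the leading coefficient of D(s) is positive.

Step 1. reduce the series chain D2, D3 -> (4*s^2 + 15*s - 4)/(2*s + 2)
Step 2. reduce the parallel group D1, (D2*D3), D4, which is the overall transfer function T(s) = C(s)/R(s) in lowest terms

Final answer: (4*s^3 + 26*s^2 + 45*s - 7)/(2*s^2 + 8*s + 6)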